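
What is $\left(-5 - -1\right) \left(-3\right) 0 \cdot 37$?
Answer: $0$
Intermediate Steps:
$\left(-5 - -1\right) \left(-3\right) 0 \cdot 37 = \left(-5 + 1\right) \left(-3\right) 0 \cdot 37 = \left(-4\right) \left(-3\right) 0 \cdot 37 = 12 \cdot 0 \cdot 37 = 0 \cdot 37 = 0$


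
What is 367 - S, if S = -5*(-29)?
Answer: 222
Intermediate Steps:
S = 145
367 - S = 367 - 1*145 = 367 - 145 = 222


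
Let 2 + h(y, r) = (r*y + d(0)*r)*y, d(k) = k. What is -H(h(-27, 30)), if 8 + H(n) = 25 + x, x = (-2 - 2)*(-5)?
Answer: -37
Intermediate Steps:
x = 20 (x = -4*(-5) = 20)
h(y, r) = -2 + r*y² (h(y, r) = -2 + (r*y + 0*r)*y = -2 + (r*y + 0)*y = -2 + (r*y)*y = -2 + r*y²)
H(n) = 37 (H(n) = -8 + (25 + 20) = -8 + 45 = 37)
-H(h(-27, 30)) = -1*37 = -37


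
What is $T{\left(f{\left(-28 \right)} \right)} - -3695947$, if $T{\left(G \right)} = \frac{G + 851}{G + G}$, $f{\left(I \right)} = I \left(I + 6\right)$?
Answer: $\frac{4553408171}{1232} \approx 3.6959 \cdot 10^{6}$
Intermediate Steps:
$f{\left(I \right)} = I \left(6 + I\right)$
$T{\left(G \right)} = \frac{851 + G}{2 G}$
$T{\left(f{\left(-28 \right)} \right)} - -3695947 = \frac{851 - 28 \left(6 - 28\right)}{2 \left(- 28 \left(6 - 28\right)\right)} - -3695947 = \frac{851 - -616}{2 \left(\left(-28\right) \left(-22\right)\right)} + 3695947 = \frac{851 + 616}{2 \cdot 616} + 3695947 = \frac{1}{2} \cdot \frac{1}{616} \cdot 1467 + 3695947 = \frac{1467}{1232} + 3695947 = \frac{4553408171}{1232}$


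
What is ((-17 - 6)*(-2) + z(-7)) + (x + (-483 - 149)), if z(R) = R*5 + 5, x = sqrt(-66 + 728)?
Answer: -616 + sqrt(662) ≈ -590.27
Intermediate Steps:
x = sqrt(662) ≈ 25.729
z(R) = 5 + 5*R (z(R) = 5*R + 5 = 5 + 5*R)
((-17 - 6)*(-2) + z(-7)) + (x + (-483 - 149)) = ((-17 - 6)*(-2) + (5 + 5*(-7))) + (sqrt(662) + (-483 - 149)) = (-23*(-2) + (5 - 35)) + (sqrt(662) - 632) = (46 - 30) + (-632 + sqrt(662)) = 16 + (-632 + sqrt(662)) = -616 + sqrt(662)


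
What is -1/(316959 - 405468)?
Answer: 1/88509 ≈ 1.1298e-5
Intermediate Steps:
-1/(316959 - 405468) = -1/(-88509) = -1*(-1/88509) = 1/88509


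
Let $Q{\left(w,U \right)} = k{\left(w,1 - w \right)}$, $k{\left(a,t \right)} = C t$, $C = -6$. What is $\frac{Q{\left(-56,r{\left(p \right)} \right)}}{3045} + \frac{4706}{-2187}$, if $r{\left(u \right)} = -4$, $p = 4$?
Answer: $- \frac{5025908}{2219805} \approx -2.2641$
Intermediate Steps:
$k{\left(a,t \right)} = - 6 t$
$Q{\left(w,U \right)} = -6 + 6 w$ ($Q{\left(w,U \right)} = - 6 \left(1 - w\right) = -6 + 6 w$)
$\frac{Q{\left(-56,r{\left(p \right)} \right)}}{3045} + \frac{4706}{-2187} = \frac{-6 + 6 \left(-56\right)}{3045} + \frac{4706}{-2187} = \left(-6 - 336\right) \frac{1}{3045} + 4706 \left(- \frac{1}{2187}\right) = \left(-342\right) \frac{1}{3045} - \frac{4706}{2187} = - \frac{114}{1015} - \frac{4706}{2187} = - \frac{5025908}{2219805}$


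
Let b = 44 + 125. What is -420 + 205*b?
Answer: 34225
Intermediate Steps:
b = 169
-420 + 205*b = -420 + 205*169 = -420 + 34645 = 34225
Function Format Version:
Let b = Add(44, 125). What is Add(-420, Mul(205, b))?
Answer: 34225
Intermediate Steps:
b = 169
Add(-420, Mul(205, b)) = Add(-420, Mul(205, 169)) = Add(-420, 34645) = 34225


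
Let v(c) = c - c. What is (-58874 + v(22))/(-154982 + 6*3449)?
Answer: 29437/67144 ≈ 0.43842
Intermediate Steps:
v(c) = 0
(-58874 + v(22))/(-154982 + 6*3449) = (-58874 + 0)/(-154982 + 6*3449) = -58874/(-154982 + 20694) = -58874/(-134288) = -58874*(-1/134288) = 29437/67144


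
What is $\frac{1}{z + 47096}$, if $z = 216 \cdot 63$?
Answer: $\frac{1}{60704} \approx 1.6473 \cdot 10^{-5}$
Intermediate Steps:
$z = 13608$
$\frac{1}{z + 47096} = \frac{1}{13608 + 47096} = \frac{1}{60704}$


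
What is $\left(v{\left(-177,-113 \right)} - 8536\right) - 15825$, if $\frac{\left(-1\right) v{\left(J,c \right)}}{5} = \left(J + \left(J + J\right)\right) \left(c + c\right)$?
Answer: $-624391$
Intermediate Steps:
$v{\left(J,c \right)} = - 30 J c$ ($v{\left(J,c \right)} = - 5 \left(J + \left(J + J\right)\right) \left(c + c\right) = - 5 \left(J + 2 J\right) 2 c = - 5 \cdot 3 J 2 c = - 5 \cdot 6 J c = - 30 J c$)
$\left(v{\left(-177,-113 \right)} - 8536\right) - 15825 = \left(\left(-30\right) \left(-177\right) \left(-113\right) - 8536\right) - 15825 = \left(-600030 - 8536\right) - 15825 = -608566 - 15825 = -624391$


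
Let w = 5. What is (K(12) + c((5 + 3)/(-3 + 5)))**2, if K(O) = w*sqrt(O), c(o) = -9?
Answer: 381 - 180*sqrt(3) ≈ 69.231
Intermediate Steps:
K(O) = 5*sqrt(O)
(K(12) + c((5 + 3)/(-3 + 5)))**2 = (5*sqrt(12) - 9)**2 = (5*(2*sqrt(3)) - 9)**2 = (10*sqrt(3) - 9)**2 = (-9 + 10*sqrt(3))**2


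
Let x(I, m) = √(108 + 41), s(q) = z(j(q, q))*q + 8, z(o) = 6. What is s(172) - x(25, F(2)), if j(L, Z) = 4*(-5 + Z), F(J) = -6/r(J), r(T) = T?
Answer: 1040 - √149 ≈ 1027.8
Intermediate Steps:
F(J) = -6/J
j(L, Z) = -20 + 4*Z
s(q) = 8 + 6*q (s(q) = 6*q + 8 = 8 + 6*q)
x(I, m) = √149
s(172) - x(25, F(2)) = (8 + 6*172) - √149 = (8 + 1032) - √149 = 1040 - √149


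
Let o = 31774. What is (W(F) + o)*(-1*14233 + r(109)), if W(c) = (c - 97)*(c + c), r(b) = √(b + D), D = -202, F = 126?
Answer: -556254106 + 39082*I*√93 ≈ -5.5625e+8 + 3.7689e+5*I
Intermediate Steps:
r(b) = √(-202 + b) (r(b) = √(b - 202) = √(-202 + b))
W(c) = 2*c*(-97 + c) (W(c) = (-97 + c)*(2*c) = 2*c*(-97 + c))
(W(F) + o)*(-1*14233 + r(109)) = (2*126*(-97 + 126) + 31774)*(-1*14233 + √(-202 + 109)) = (2*126*29 + 31774)*(-14233 + √(-93)) = (7308 + 31774)*(-14233 + I*√93) = 39082*(-14233 + I*√93) = -556254106 + 39082*I*√93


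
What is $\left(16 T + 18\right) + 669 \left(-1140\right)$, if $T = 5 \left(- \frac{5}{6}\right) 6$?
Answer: $-763042$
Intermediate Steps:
$T = -25$ ($T = 5 \left(\left(-5\right) \frac{1}{6}\right) 6 = 5 \left(- \frac{5}{6}\right) 6 = \left(- \frac{25}{6}\right) 6 = -25$)
$\left(16 T + 18\right) + 669 \left(-1140\right) = \left(16 \left(-25\right) + 18\right) + 669 \left(-1140\right) = \left(-400 + 18\right) - 762660 = -382 - 762660 = -763042$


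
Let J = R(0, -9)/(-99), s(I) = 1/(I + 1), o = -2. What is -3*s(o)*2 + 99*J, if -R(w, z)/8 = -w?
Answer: 6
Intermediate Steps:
s(I) = 1/(1 + I)
R(w, z) = 8*w (R(w, z) = -(-8)*w = 8*w)
J = 0 (J = (8*0)/(-99) = 0*(-1/99) = 0)
-3*s(o)*2 + 99*J = -3/(1 - 2)*2 + 99*0 = -3/(-1)*2 + 0 = -3*(-1)*2 + 0 = 3*2 + 0 = 6 + 0 = 6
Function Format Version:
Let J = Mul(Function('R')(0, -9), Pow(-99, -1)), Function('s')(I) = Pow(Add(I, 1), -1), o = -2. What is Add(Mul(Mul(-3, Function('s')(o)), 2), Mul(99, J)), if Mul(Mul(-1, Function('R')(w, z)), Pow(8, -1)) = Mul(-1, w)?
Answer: 6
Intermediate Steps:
Function('s')(I) = Pow(Add(1, I), -1)
Function('R')(w, z) = Mul(8, w) (Function('R')(w, z) = Mul(-8, Mul(-1, w)) = Mul(8, w))
J = 0 (J = Mul(Mul(8, 0), Pow(-99, -1)) = Mul(0, Rational(-1, 99)) = 0)
Add(Mul(Mul(-3, Function('s')(o)), 2), Mul(99, J)) = Add(Mul(Mul(-3, Pow(Add(1, -2), -1)), 2), Mul(99, 0)) = Add(Mul(Mul(-3, Pow(-1, -1)), 2), 0) = Add(Mul(Mul(-3, -1), 2), 0) = Add(Mul(3, 2), 0) = Add(6, 0) = 6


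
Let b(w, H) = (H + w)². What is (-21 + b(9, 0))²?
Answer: 3600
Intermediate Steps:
(-21 + b(9, 0))² = (-21 + (0 + 9)²)² = (-21 + 9²)² = (-21 + 81)² = 60² = 3600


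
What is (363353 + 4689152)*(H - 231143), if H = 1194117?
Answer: 4865430949870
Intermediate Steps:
(363353 + 4689152)*(H - 231143) = (363353 + 4689152)*(1194117 - 231143) = 5052505*962974 = 4865430949870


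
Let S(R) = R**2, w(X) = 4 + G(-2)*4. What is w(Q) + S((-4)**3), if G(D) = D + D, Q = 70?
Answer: 4084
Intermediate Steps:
G(D) = 2*D
w(X) = -12 (w(X) = 4 + (2*(-2))*4 = 4 - 4*4 = 4 - 16 = -12)
w(Q) + S((-4)**3) = -12 + ((-4)**3)**2 = -12 + (-64)**2 = -12 + 4096 = 4084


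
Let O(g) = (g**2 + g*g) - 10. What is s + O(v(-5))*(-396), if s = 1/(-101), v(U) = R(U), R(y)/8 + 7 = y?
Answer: -736806313/101 ≈ -7.2951e+6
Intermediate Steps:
R(y) = -56 + 8*y
v(U) = -56 + 8*U
O(g) = -10 + 2*g**2 (O(g) = (g**2 + g**2) - 10 = 2*g**2 - 10 = -10 + 2*g**2)
s = -1/101 ≈ -0.0099010
s + O(v(-5))*(-396) = -1/101 + (-10 + 2*(-56 + 8*(-5))**2)*(-396) = -1/101 + (-10 + 2*(-56 - 40)**2)*(-396) = -1/101 + (-10 + 2*(-96)**2)*(-396) = -1/101 + (-10 + 2*9216)*(-396) = -1/101 + (-10 + 18432)*(-396) = -1/101 + 18422*(-396) = -1/101 - 7295112 = -736806313/101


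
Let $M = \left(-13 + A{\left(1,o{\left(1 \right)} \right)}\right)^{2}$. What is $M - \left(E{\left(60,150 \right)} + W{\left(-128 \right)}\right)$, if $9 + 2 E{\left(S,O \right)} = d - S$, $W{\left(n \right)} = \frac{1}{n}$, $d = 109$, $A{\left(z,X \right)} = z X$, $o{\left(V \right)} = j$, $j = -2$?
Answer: $\frac{26241}{128} \approx 205.01$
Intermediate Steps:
$o{\left(V \right)} = -2$
$A{\left(z,X \right)} = X z$
$M = 225$ ($M = \left(-13 - 2\right)^{2} = \left(-15\right)^{2} = 225$)
$E{\left(S,O \right)} = 50 - \frac{S}{2}$ ($E{\left(S,O \right)} = - \frac{9}{2} + \frac{109 - S}{2} = - \frac{9}{2} - \left(- \frac{109}{2} + \frac{S}{2}\right) = 50 - \frac{S}{2}$)
$M - \left(E{\left(60,150 \right)} + W{\left(-128 \right)}\right) = 225 - \left(\left(50 - 30\right) + \frac{1}{-128}\right) = 225 - \left(\left(50 - 30\right) - \frac{1}{128}\right) = 225 - \left(20 - \frac{1}{128}\right) = 225 - \frac{2559}{128} = \frac{26241}{128}$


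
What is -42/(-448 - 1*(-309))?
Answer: 42/139 ≈ 0.30216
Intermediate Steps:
-42/(-448 - 1*(-309)) = -42/(-448 + 309) = -42/(-139) = -1/139*(-42) = 42/139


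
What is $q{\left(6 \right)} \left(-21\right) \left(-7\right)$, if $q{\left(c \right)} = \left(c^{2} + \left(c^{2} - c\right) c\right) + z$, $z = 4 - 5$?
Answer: $31605$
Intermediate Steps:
$z = -1$ ($z = 4 - 5 = -1$)
$q{\left(c \right)} = -1 + c^{2} + c \left(c^{2} - c\right)$ ($q{\left(c \right)} = \left(c^{2} + \left(c^{2} - c\right) c\right) - 1 = \left(c^{2} + c \left(c^{2} - c\right)\right) - 1 = -1 + c^{2} + c \left(c^{2} - c\right)$)
$q{\left(6 \right)} \left(-21\right) \left(-7\right) = \left(-1 + 6^{3}\right) \left(-21\right) \left(-7\right) = \left(-1 + 216\right) \left(-21\right) \left(-7\right) = 215 \left(-21\right) \left(-7\right) = \left(-4515\right) \left(-7\right) = 31605$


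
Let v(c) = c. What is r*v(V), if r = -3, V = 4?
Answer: -12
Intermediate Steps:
r*v(V) = -3*4 = -12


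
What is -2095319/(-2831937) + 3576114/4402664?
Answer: 333660604873/214966673796 ≈ 1.5522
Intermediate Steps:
-2095319/(-2831937) + 3576114/4402664 = -2095319*(-1/2831937) + 3576114*(1/4402664) = 2095319/2831937 + 1788057/2201332 = 333660604873/214966673796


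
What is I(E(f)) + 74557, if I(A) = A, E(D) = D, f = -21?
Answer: 74536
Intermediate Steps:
I(E(f)) + 74557 = -21 + 74557 = 74536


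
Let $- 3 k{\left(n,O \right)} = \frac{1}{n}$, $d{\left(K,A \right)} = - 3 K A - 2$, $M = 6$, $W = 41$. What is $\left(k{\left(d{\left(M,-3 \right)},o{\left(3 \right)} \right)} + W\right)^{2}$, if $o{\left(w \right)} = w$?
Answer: $\frac{40896025}{24336} \approx 1680.5$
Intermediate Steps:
$d{\left(K,A \right)} = -2 - 3 A K$ ($d{\left(K,A \right)} = - 3 A K - 2 = -2 - 3 A K$)
$k{\left(n,O \right)} = - \frac{1}{3 n}$
$\left(k{\left(d{\left(M,-3 \right)},o{\left(3 \right)} \right)} + W\right)^{2} = \left(- \frac{1}{3 \left(-2 - \left(-9\right) 6\right)} + 41\right)^{2} = \left(- \frac{1}{3 \left(-2 + 54\right)} + 41\right)^{2} = \left(- \frac{1}{3 \cdot 52} + 41\right)^{2} = \left(\left(- \frac{1}{3}\right) \frac{1}{52} + 41\right)^{2} = \left(- \frac{1}{156} + 41\right)^{2} = \left(\frac{6395}{156}\right)^{2} = \frac{40896025}{24336}$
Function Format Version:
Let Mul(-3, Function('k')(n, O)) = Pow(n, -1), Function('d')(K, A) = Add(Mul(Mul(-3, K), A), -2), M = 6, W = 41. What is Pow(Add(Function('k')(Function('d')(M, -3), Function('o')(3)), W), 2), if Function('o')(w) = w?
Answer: Rational(40896025, 24336) ≈ 1680.5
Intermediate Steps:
Function('d')(K, A) = Add(-2, Mul(-3, A, K)) (Function('d')(K, A) = Add(Mul(-3, A, K), -2) = Add(-2, Mul(-3, A, K)))
Function('k')(n, O) = Mul(Rational(-1, 3), Pow(n, -1))
Pow(Add(Function('k')(Function('d')(M, -3), Function('o')(3)), W), 2) = Pow(Add(Mul(Rational(-1, 3), Pow(Add(-2, Mul(-3, -3, 6)), -1)), 41), 2) = Pow(Add(Mul(Rational(-1, 3), Pow(Add(-2, 54), -1)), 41), 2) = Pow(Add(Mul(Rational(-1, 3), Pow(52, -1)), 41), 2) = Pow(Add(Mul(Rational(-1, 3), Rational(1, 52)), 41), 2) = Pow(Add(Rational(-1, 156), 41), 2) = Pow(Rational(6395, 156), 2) = Rational(40896025, 24336)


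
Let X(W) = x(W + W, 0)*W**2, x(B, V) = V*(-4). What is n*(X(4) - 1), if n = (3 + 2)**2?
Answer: -25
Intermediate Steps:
n = 25 (n = 5**2 = 25)
x(B, V) = -4*V
X(W) = 0 (X(W) = (-4*0)*W**2 = 0*W**2 = 0)
n*(X(4) - 1) = 25*(0 - 1) = 25*(-1) = -25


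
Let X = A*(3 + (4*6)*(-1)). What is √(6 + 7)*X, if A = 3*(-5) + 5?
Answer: 210*√13 ≈ 757.17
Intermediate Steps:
A = -10 (A = -15 + 5 = -10)
X = 210 (X = -10*(3 + (4*6)*(-1)) = -10*(3 + 24*(-1)) = -10*(3 - 24) = -10*(-21) = 210)
√(6 + 7)*X = √(6 + 7)*210 = √13*210 = 210*√13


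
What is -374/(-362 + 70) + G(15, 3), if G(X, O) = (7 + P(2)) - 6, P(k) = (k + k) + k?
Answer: 1209/146 ≈ 8.2808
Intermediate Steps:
P(k) = 3*k (P(k) = 2*k + k = 3*k)
G(X, O) = 7 (G(X, O) = (7 + 3*2) - 6 = (7 + 6) - 6 = 13 - 6 = 7)
-374/(-362 + 70) + G(15, 3) = -374/(-362 + 70) + 7 = -374/(-292) + 7 = -374*(-1/292) + 7 = 187/146 + 7 = 1209/146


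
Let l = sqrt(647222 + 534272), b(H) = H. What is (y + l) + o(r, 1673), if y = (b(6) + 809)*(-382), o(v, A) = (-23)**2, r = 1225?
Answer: -310801 + sqrt(1181494) ≈ -3.0971e+5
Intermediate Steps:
o(v, A) = 529
y = -311330 (y = (6 + 809)*(-382) = 815*(-382) = -311330)
l = sqrt(1181494) ≈ 1087.0
(y + l) + o(r, 1673) = (-311330 + sqrt(1181494)) + 529 = -310801 + sqrt(1181494)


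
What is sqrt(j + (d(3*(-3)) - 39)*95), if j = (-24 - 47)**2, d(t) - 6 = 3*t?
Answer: I*sqrt(659) ≈ 25.671*I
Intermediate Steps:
d(t) = 6 + 3*t
j = 5041 (j = (-71)**2 = 5041)
sqrt(j + (d(3*(-3)) - 39)*95) = sqrt(5041 + ((6 + 3*(3*(-3))) - 39)*95) = sqrt(5041 + ((6 + 3*(-9)) - 39)*95) = sqrt(5041 + ((6 - 27) - 39)*95) = sqrt(5041 + (-21 - 39)*95) = sqrt(5041 - 60*95) = sqrt(5041 - 5700) = sqrt(-659) = I*sqrt(659)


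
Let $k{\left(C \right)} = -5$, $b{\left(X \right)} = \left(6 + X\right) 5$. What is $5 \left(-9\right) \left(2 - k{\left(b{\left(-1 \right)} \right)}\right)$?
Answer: $-315$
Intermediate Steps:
$b{\left(X \right)} = 30 + 5 X$
$5 \left(-9\right) \left(2 - k{\left(b{\left(-1 \right)} \right)}\right) = 5 \left(-9\right) \left(2 - -5\right) = - 45 \left(2 + 5\right) = \left(-45\right) 7 = -315$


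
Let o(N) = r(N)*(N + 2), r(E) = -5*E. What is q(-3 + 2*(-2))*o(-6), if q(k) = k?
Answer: 840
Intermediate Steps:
o(N) = -5*N*(2 + N) (o(N) = (-5*N)*(N + 2) = (-5*N)*(2 + N) = -5*N*(2 + N))
q(-3 + 2*(-2))*o(-6) = (-3 + 2*(-2))*(-5*(-6)*(2 - 6)) = (-3 - 4)*(-5*(-6)*(-4)) = -7*(-120) = 840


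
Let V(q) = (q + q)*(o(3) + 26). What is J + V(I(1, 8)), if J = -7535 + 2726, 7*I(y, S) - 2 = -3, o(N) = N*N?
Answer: -4819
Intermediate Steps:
o(N) = N²
I(y, S) = -⅐ (I(y, S) = 2/7 + (⅐)*(-3) = 2/7 - 3/7 = -⅐)
J = -4809
V(q) = 70*q (V(q) = (q + q)*(3² + 26) = (2*q)*(9 + 26) = (2*q)*35 = 70*q)
J + V(I(1, 8)) = -4809 + 70*(-⅐) = -4809 - 10 = -4819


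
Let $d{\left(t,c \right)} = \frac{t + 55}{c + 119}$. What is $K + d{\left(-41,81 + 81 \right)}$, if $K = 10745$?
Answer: $\frac{3019359}{281} \approx 10745.0$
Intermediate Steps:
$d{\left(t,c \right)} = \frac{55 + t}{119 + c}$
$K + d{\left(-41,81 + 81 \right)} = 10745 + \frac{55 - 41}{119 + \left(81 + 81\right)} = 10745 + \frac{1}{119 + 162} \cdot 14 = 10745 + \frac{1}{281} \cdot 14 = 10745 + \frac{14}{281} = \frac{3019359}{281}$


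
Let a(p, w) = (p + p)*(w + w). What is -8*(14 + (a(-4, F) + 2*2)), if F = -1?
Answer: -272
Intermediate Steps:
a(p, w) = 4*p*w (a(p, w) = (2*p)*(2*w) = 4*p*w)
-8*(14 + (a(-4, F) + 2*2)) = -8*(14 + (4*(-4)*(-1) + 2*2)) = -8*(14 + (16 + 4)) = -8*(14 + 20) = -8*34 = -272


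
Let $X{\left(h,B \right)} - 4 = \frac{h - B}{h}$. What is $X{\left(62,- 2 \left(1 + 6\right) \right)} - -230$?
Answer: $\frac{7292}{31} \approx 235.23$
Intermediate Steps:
$X{\left(h,B \right)} = 4 + \frac{h - B}{h}$
$X{\left(62,- 2 \left(1 + 6\right) \right)} - -230 = \left(5 - \frac{\left(-2\right) \left(1 + 6\right)}{62}\right) - -230 = \left(5 - \left(-2\right) 7 \cdot \frac{1}{62}\right) + 230 = \left(5 - \left(-14\right) \frac{1}{62}\right) + 230 = \left(5 + \frac{7}{31}\right) + 230 = \frac{162}{31} + 230 = \frac{7292}{31}$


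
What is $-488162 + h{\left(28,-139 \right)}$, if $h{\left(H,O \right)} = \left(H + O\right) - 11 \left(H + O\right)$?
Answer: $-487052$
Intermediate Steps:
$h{\left(H,O \right)} = - 10 H - 10 O$ ($h{\left(H,O \right)} = \left(H + O\right) - \left(11 H + 11 O\right) = - 10 H - 10 O$)
$-488162 + h{\left(28,-139 \right)} = -488162 - -1110 = -488162 + \left(-280 + 1390\right) = -488162 + 1110 = -487052$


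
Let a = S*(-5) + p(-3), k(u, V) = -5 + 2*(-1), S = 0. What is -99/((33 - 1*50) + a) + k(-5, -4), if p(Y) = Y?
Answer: -41/20 ≈ -2.0500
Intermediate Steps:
k(u, V) = -7 (k(u, V) = -5 - 2 = -7)
a = -3 (a = 0*(-5) - 3 = 0 - 3 = -3)
-99/((33 - 1*50) + a) + k(-5, -4) = -99/((33 - 1*50) - 3) - 7 = -99/((33 - 50) - 3) - 7 = -99/(-17 - 3) - 7 = -99/(-20) - 7 = -99*(-1/20) - 7 = 99/20 - 7 = -41/20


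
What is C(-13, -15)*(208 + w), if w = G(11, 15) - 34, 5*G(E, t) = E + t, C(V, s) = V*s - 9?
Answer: 166656/5 ≈ 33331.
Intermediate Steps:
C(V, s) = -9 + V*s
G(E, t) = E/5 + t/5 (G(E, t) = (E + t)/5 = E/5 + t/5)
w = -144/5 (w = ((⅕)*11 + (⅕)*15) - 34 = (11/5 + 3) - 34 = 26/5 - 34 = -144/5 ≈ -28.800)
C(-13, -15)*(208 + w) = (-9 - 13*(-15))*(208 - 144/5) = (-9 + 195)*(896/5) = 186*(896/5) = 166656/5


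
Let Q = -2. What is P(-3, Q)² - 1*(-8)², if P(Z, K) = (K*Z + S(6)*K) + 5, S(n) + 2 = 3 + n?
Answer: -55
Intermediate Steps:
S(n) = 1 + n (S(n) = -2 + (3 + n) = 1 + n)
P(Z, K) = 5 + 7*K + K*Z (P(Z, K) = (K*Z + (1 + 6)*K) + 5 = (K*Z + 7*K) + 5 = (7*K + K*Z) + 5 = 5 + 7*K + K*Z)
P(-3, Q)² - 1*(-8)² = (5 + 7*(-2) - 2*(-3))² - 1*(-8)² = (5 - 14 + 6)² - 1*64 = (-3)² - 64 = 9 - 64 = -55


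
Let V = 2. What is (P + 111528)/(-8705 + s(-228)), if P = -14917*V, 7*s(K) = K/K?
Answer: -285929/30467 ≈ -9.3849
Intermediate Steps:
s(K) = 1/7 (s(K) = (K/K)/7 = (1/7)*1 = 1/7)
P = -29834 (P = -14917*2 = -29834)
(P + 111528)/(-8705 + s(-228)) = (-29834 + 111528)/(-8705 + 1/7) = 81694/(-60934/7) = 81694*(-7/60934) = -285929/30467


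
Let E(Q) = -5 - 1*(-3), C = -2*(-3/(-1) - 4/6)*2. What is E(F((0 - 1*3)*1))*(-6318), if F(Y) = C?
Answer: 12636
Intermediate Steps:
C = -28/3 (C = -2*(-3*(-1) - 4*⅙)*2 = -2*(3 - ⅔)*2 = -2*7/3*2 = -14/3*2 = -28/3 ≈ -9.3333)
F(Y) = -28/3
E(Q) = -2 (E(Q) = -5 + 3 = -2)
E(F((0 - 1*3)*1))*(-6318) = -2*(-6318) = 12636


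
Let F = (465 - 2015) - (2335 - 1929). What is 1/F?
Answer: -1/1956 ≈ -0.00051125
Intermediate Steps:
F = -1956 (F = -1550 - 1*406 = -1550 - 406 = -1956)
1/F = 1/(-1956) = -1/1956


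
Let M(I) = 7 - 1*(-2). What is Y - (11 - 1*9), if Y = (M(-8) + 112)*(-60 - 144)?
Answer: -24686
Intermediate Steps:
M(I) = 9 (M(I) = 7 + 2 = 9)
Y = -24684 (Y = (9 + 112)*(-60 - 144) = 121*(-204) = -24684)
Y - (11 - 1*9) = -24684 - (11 - 1*9) = -24684 - (11 - 9) = -24684 - 1*2 = -24684 - 2 = -24686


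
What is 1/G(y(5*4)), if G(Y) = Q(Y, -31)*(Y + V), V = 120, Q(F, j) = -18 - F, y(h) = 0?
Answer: -1/2160 ≈ -0.00046296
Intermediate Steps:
G(Y) = (-18 - Y)*(120 + Y) (G(Y) = (-18 - Y)*(Y + 120) = (-18 - Y)*(120 + Y))
1/G(y(5*4)) = 1/(-(18 + 0)*(120 + 0)) = 1/(-1*18*120) = 1/(-2160) = -1/2160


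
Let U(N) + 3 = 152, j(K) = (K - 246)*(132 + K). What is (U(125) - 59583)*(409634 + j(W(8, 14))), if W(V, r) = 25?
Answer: -22284005658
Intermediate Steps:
j(K) = (-246 + K)*(132 + K)
U(N) = 149 (U(N) = -3 + 152 = 149)
(U(125) - 59583)*(409634 + j(W(8, 14))) = (149 - 59583)*(409634 + (-32472 + 25² - 114*25)) = -59434*(409634 + (-32472 + 625 - 2850)) = -59434*(409634 - 34697) = -59434*374937 = -22284005658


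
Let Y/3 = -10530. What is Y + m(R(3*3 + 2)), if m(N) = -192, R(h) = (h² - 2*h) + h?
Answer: -31782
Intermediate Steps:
Y = -31590 (Y = 3*(-10530) = -31590)
R(h) = h² - h
Y + m(R(3*3 + 2)) = -31590 - 192 = -31782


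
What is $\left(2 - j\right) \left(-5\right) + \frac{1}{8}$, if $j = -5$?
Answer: $- \frac{279}{8} \approx -34.875$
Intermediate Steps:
$\left(2 - j\right) \left(-5\right) + \frac{1}{8} = \left(2 - -5\right) \left(-5\right) + \frac{1}{8} = \left(2 + 5\right) \left(-5\right) + \frac{1}{8} = 7 \left(-5\right) + \frac{1}{8} = -35 + \frac{1}{8} = - \frac{279}{8}$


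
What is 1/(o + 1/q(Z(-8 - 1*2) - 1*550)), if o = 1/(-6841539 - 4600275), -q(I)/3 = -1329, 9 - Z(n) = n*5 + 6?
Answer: 15206170806/3812609 ≈ 3988.4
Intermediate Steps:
Z(n) = 3 - 5*n (Z(n) = 9 - (n*5 + 6) = 9 - (5*n + 6) = 9 - (6 + 5*n) = 9 + (-6 - 5*n) = 3 - 5*n)
q(I) = 3987 (q(I) = -3*(-1329) = 3987)
o = -1/11441814 (o = 1/(-11441814) = -1/11441814 ≈ -8.7399e-8)
1/(o + 1/q(Z(-8 - 1*2) - 1*550)) = 1/(-1/11441814 + 1/3987) = 1/(3812609/15206170806) = 15206170806/3812609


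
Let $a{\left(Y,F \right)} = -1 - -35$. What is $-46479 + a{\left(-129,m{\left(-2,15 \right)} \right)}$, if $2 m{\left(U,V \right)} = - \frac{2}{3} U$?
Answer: $-46445$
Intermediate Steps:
$m{\left(U,V \right)} = - \frac{U}{3}$ ($m{\left(U,V \right)} = \frac{- \frac{2}{3} U}{2} = \frac{\left(-2\right) \frac{1}{3} U}{2} = \frac{\left(- \frac{2}{3}\right) U}{2} = - \frac{U}{3}$)
$a{\left(Y,F \right)} = 34$ ($a{\left(Y,F \right)} = -1 + 35 = 34$)
$-46479 + a{\left(-129,m{\left(-2,15 \right)} \right)} = -46479 + 34 = -46445$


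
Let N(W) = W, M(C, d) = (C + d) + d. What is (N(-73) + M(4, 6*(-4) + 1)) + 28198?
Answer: 28083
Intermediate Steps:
M(C, d) = C + 2*d
(N(-73) + M(4, 6*(-4) + 1)) + 28198 = (-73 + (4 + 2*(6*(-4) + 1))) + 28198 = (-73 + (4 + 2*(-24 + 1))) + 28198 = (-73 + (4 + 2*(-23))) + 28198 = (-73 + (4 - 46)) + 28198 = (-73 - 42) + 28198 = -115 + 28198 = 28083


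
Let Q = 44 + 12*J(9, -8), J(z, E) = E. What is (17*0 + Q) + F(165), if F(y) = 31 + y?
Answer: 144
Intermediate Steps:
Q = -52 (Q = 44 + 12*(-8) = 44 - 96 = -52)
(17*0 + Q) + F(165) = (17*0 - 52) + (31 + 165) = (0 - 52) + 196 = -52 + 196 = 144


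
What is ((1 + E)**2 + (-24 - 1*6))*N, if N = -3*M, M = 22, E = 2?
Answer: 1386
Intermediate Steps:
N = -66 (N = -3*22 = -66)
((1 + E)**2 + (-24 - 1*6))*N = ((1 + 2)**2 + (-24 - 1*6))*(-66) = (3**2 + (-24 - 6))*(-66) = (9 - 30)*(-66) = -21*(-66) = 1386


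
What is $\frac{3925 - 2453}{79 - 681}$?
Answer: $- \frac{736}{301} \approx -2.4452$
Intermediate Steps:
$\frac{3925 - 2453}{79 - 681} = \frac{1472}{-602} = 1472 \left(- \frac{1}{602}\right) = - \frac{736}{301}$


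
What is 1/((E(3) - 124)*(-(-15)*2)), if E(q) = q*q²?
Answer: -1/2910 ≈ -0.00034364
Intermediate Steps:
E(q) = q³
1/((E(3) - 124)*(-(-15)*2)) = 1/((3³ - 124)*(-(-15)*2)) = 1/((27 - 124)*(-15*(-2))) = 1/(-97*30) = 1/(-2910) = -1/2910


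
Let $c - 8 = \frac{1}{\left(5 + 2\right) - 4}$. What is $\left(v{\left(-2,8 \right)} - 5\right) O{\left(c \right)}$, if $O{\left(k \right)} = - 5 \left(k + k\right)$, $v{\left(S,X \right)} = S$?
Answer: $\frac{1750}{3} \approx 583.33$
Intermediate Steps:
$c = \frac{25}{3}$ ($c = 8 + \frac{1}{\left(5 + 2\right) - 4} = 8 + \frac{1}{7 - 4} = 8 + \frac{1}{3} = \frac{25}{3} \approx 8.3333$)
$O{\left(k \right)} = - 10 k$ ($O{\left(k \right)} = - 5 \cdot 2 k = - 10 k$)
$\left(v{\left(-2,8 \right)} - 5\right) O{\left(c \right)} = \left(-2 - 5\right) \left(\left(-10\right) \frac{25}{3}\right) = \left(-2 - 5\right) \left(- \frac{250}{3}\right) = \left(-7\right) \left(- \frac{250}{3}\right) = \frac{1750}{3}$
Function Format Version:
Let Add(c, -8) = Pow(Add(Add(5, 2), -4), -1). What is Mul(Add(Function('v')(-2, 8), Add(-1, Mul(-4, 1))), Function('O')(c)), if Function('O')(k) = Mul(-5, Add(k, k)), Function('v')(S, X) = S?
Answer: Rational(1750, 3) ≈ 583.33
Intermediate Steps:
c = Rational(25, 3) (c = Add(8, Pow(Add(Add(5, 2), -4), -1)) = Add(8, Pow(Add(7, -4), -1)) = Add(8, Pow(3, -1)) = Add(8, Rational(1, 3)) = Rational(25, 3) ≈ 8.3333)
Function('O')(k) = Mul(-10, k) (Function('O')(k) = Mul(-5, Mul(2, k)) = Mul(-10, k))
Mul(Add(Function('v')(-2, 8), Add(-1, Mul(-4, 1))), Function('O')(c)) = Mul(Add(-2, Add(-1, Mul(-4, 1))), Mul(-10, Rational(25, 3))) = Mul(Add(-2, Add(-1, -4)), Rational(-250, 3)) = Mul(Add(-2, -5), Rational(-250, 3)) = Mul(-7, Rational(-250, 3)) = Rational(1750, 3)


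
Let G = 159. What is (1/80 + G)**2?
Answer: 161823841/6400 ≈ 25285.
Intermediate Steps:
(1/80 + G)**2 = (1/80 + 159)**2 = (12721/80)**2 = 161823841/6400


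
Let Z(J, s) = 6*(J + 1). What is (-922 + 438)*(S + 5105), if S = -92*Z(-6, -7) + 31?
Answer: -3821664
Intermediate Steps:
Z(J, s) = 6 + 6*J (Z(J, s) = 6*(1 + J) = 6 + 6*J)
S = 2791 (S = -92*(6 + 6*(-6)) + 31 = -92*(6 - 36) + 31 = -92*(-30) + 31 = 2760 + 31 = 2791)
(-922 + 438)*(S + 5105) = (-922 + 438)*(2791 + 5105) = -484*7896 = -3821664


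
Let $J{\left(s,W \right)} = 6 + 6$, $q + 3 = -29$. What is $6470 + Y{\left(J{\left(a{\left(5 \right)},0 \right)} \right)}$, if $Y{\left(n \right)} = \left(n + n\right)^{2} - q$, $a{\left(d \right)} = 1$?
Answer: $7078$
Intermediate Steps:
$q = -32$ ($q = -3 - 29 = -32$)
$J{\left(s,W \right)} = 12$
$Y{\left(n \right)} = 32 + 4 n^{2}$ ($Y{\left(n \right)} = \left(n + n\right)^{2} - -32 = \left(2 n\right)^{2} + 32 = 4 n^{2} + 32 = 32 + 4 n^{2}$)
$6470 + Y{\left(J{\left(a{\left(5 \right)},0 \right)} \right)} = 6470 + \left(32 + 4 \cdot 12^{2}\right) = 6470 + \left(32 + 4 \cdot 144\right) = 6470 + \left(32 + 576\right) = 6470 + 608 = 7078$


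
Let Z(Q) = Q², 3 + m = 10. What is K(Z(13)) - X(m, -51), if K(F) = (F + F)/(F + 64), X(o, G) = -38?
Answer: 9192/233 ≈ 39.451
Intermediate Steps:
m = 7 (m = -3 + 10 = 7)
K(F) = 2*F/(64 + F) (K(F) = (2*F)/(64 + F) = 2*F/(64 + F))
K(Z(13)) - X(m, -51) = 2*13²/(64 + 13²) - 1*(-38) = 2*169/(64 + 169) + 38 = 2*169/233 + 38 = 2*169*(1/233) + 38 = 338/233 + 38 = 9192/233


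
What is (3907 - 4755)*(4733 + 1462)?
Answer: -5253360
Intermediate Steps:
(3907 - 4755)*(4733 + 1462) = -848*6195 = -5253360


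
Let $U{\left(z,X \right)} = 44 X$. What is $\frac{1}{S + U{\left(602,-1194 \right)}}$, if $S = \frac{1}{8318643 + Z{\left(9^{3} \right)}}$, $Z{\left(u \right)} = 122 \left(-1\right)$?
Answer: $- \frac{8318521}{437021819255} \approx -1.9035 \cdot 10^{-5}$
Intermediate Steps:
$Z{\left(u \right)} = -122$
$S = \frac{1}{8318521}$ ($S = \frac{1}{8318643 - 122} = \frac{1}{8318521} \approx 1.2021 \cdot 10^{-7}$)
$\frac{1}{S + U{\left(602,-1194 \right)}} = \frac{1}{\frac{1}{8318521} + 44 \left(-1194\right)} = \frac{1}{\frac{1}{8318521} - 52536} = \frac{1}{- \frac{437021819255}{8318521}} = - \frac{8318521}{437021819255}$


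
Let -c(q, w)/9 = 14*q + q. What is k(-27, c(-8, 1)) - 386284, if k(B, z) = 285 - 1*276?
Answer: -386275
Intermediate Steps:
c(q, w) = -135*q (c(q, w) = -9*(14*q + q) = -135*q)
k(B, z) = 9 (k(B, z) = 285 - 276 = 9)
k(-27, c(-8, 1)) - 386284 = 9 - 386284 = -386275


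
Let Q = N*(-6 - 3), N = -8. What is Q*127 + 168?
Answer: 9312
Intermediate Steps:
Q = 72 (Q = -8*(-6 - 3) = -8*(-9) = 72)
Q*127 + 168 = 72*127 + 168 = 9144 + 168 = 9312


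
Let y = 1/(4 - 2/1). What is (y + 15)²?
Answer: 961/4 ≈ 240.25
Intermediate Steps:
y = ½ (y = 1/(4 - 2*1) = 1/(4 - 2) = 1/2 = ½ ≈ 0.50000)
(y + 15)² = (½ + 15)² = (31/2)² = 961/4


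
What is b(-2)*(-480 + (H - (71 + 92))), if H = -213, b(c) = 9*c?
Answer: 15408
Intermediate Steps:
b(-2)*(-480 + (H - (71 + 92))) = (9*(-2))*(-480 + (-213 - (71 + 92))) = -18*(-480 + (-213 - 1*163)) = -18*(-480 + (-213 - 163)) = -18*(-480 - 376) = -18*(-856) = 15408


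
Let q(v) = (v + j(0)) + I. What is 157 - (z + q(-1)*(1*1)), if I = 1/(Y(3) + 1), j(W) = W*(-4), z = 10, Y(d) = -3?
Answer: 297/2 ≈ 148.50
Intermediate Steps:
j(W) = -4*W
I = -½ (I = 1/(-3 + 1) = 1/(-2) = -½ ≈ -0.50000)
q(v) = -½ + v (q(v) = (v - 4*0) - ½ = (v + 0) - ½ = v - ½ = -½ + v)
157 - (z + q(-1)*(1*1)) = 157 - (10 + (-½ - 1)*(1*1)) = 157 - (10 - 3/2*1) = 157 - (10 - 3/2) = 157 - 1*17/2 = 157 - 17/2 = 297/2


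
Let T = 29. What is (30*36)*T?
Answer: 31320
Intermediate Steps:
(30*36)*T = (30*36)*29 = 1080*29 = 31320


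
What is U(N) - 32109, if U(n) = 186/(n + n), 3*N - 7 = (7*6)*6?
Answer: -8315952/259 ≈ -32108.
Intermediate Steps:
N = 259/3 (N = 7/3 + ((7*6)*6)/3 = 7/3 + (42*6)/3 = 7/3 + (1/3)*252 = 7/3 + 84 = 259/3 ≈ 86.333)
U(n) = 93/n (U(n) = 186/((2*n)) = 186*(1/(2*n)) = 93/n)
U(N) - 32109 = 93/(259/3) - 32109 = 93*(3/259) - 32109 = 279/259 - 32109 = -8315952/259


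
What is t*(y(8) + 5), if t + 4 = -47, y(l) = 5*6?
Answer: -1785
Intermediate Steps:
y(l) = 30
t = -51 (t = -4 - 47 = -51)
t*(y(8) + 5) = -51*(30 + 5) = -51*35 = -1785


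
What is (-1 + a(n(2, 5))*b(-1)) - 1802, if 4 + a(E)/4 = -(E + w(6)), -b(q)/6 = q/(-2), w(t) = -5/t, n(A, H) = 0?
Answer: -1765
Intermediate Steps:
b(q) = 3*q (b(q) = -6*q/(-2) = -6*q*(-1)/2 = -(-3)*q = 3*q)
a(E) = -38/3 - 4*E (a(E) = -16 + 4*(-(E - 5/6)) = -16 + 4*(-(E - 5*⅙)) = -16 + 4*(-(E - ⅚)) = -16 + 4*(-(-⅚ + E)) = -16 + 4*(⅚ - E) = -16 + (10/3 - 4*E) = -38/3 - 4*E)
(-1 + a(n(2, 5))*b(-1)) - 1802 = (-1 + (-38/3 - 4*0)*(3*(-1))) - 1802 = (-1 + (-38/3 + 0)*(-3)) - 1802 = (-1 - 38/3*(-3)) - 1802 = (-1 + 38) - 1802 = 37 - 1802 = -1765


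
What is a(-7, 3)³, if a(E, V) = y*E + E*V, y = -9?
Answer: 74088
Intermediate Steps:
a(E, V) = -9*E + E*V
a(-7, 3)³ = (-7*(-9 + 3))³ = (-7*(-6))³ = 42³ = 74088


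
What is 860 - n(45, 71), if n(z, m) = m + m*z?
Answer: -2406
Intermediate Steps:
860 - n(45, 71) = 860 - 71*(1 + 45) = 860 - 71*46 = 860 - 1*3266 = 860 - 3266 = -2406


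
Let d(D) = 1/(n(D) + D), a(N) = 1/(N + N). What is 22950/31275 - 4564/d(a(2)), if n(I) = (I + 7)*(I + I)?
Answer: -4916365/278 ≈ -17685.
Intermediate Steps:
a(N) = 1/(2*N)
n(I) = 2*I*(7 + I) (n(I) = (7 + I)*(2*I) = 2*I*(7 + I))
d(D) = 1/(D + 2*D*(7 + D)) (d(D) = 1/(2*D*(7 + D) + D) = 1/(D + 2*D*(7 + D)))
22950/31275 - 4564/d(a(2)) = 22950/31275 - 4564/(1/((((½)/2))*(15 + 2*((½)/2)))) = 22950*(1/31275) - 4564/(1/((((½)*(½)))*(15 + 2*((½)*(½))))) = 102/139 - 4564/(1/((¼)*(15 + 2*(¼)))) = 102/139 - 4564/(4/(15 + ½)) = 102/139 - 4564/(4/(31/2)) = 102/139 - 4564/(4*(2/31)) = 102/139 - 4564/8/31 = 102/139 - 4564*31/8 = 102/139 - 35371/2 = -4916365/278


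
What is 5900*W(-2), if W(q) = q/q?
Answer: 5900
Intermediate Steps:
W(q) = 1
5900*W(-2) = 5900*1 = 5900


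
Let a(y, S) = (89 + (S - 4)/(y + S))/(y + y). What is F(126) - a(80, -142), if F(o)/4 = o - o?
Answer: -177/310 ≈ -0.57097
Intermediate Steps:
F(o) = 0 (F(o) = 4*(o - o) = 4*0 = 0)
a(y, S) = (89 + (-4 + S)/(S + y))/(2*y) (a(y, S) = (89 + (-4 + S)/(S + y))/((2*y)) = (89 + (-4 + S)/(S + y))*(1/(2*y)) = (89 + (-4 + S)/(S + y))/(2*y))
F(126) - a(80, -142) = 0 - (-4 + 89*80 + 90*(-142))/(2*80*(-142 + 80)) = 0 - (-4 + 7120 - 12780)/(2*80*(-62)) = 0 - (-1)*(-5664)/(2*80*62) = 0 - 1*177/310 = 0 - 177/310 = -177/310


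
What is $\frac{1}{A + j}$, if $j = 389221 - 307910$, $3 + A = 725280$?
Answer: $\frac{1}{806588} \approx 1.2398 \cdot 10^{-6}$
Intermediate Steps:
$A = 725277$ ($A = -3 + 725280 = 725277$)
$j = 81311$ ($j = 389221 - 307910 = 81311$)
$\frac{1}{A + j} = \frac{1}{725277 + 81311} = \frac{1}{806588}$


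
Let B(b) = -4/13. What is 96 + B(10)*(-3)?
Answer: 1260/13 ≈ 96.923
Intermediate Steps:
B(b) = -4/13 (B(b) = -4*1/13 = -4/13)
96 + B(10)*(-3) = 96 - 4/13*(-3) = 96 + 12/13 = 1260/13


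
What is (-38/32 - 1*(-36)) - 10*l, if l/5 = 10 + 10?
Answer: -15443/16 ≈ -965.19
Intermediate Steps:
l = 100 (l = 5*(10 + 10) = 5*20 = 100)
(-38/32 - 1*(-36)) - 10*l = (-38/32 - 1*(-36)) - 10*100 = (-38*1/32 + 36) - 1000 = (-19/16 + 36) - 1000 = 557/16 - 1000 = -15443/16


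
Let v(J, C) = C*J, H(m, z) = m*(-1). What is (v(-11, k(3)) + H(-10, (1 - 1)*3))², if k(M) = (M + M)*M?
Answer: 35344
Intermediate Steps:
H(m, z) = -m
k(M) = 2*M² (k(M) = (2*M)*M = 2*M²)
(v(-11, k(3)) + H(-10, (1 - 1)*3))² = ((2*3²)*(-11) - 1*(-10))² = ((2*9)*(-11) + 10)² = (18*(-11) + 10)² = (-198 + 10)² = (-188)² = 35344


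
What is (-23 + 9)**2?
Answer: 196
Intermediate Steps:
(-23 + 9)**2 = (-14)**2 = 196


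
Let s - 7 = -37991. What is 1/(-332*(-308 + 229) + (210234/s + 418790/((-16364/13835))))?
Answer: -77696272/25472332629831 ≈ -3.0502e-6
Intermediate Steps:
s = -37984 (s = 7 - 37991 = -37984)
1/(-332*(-308 + 229) + (210234/s + 418790/((-16364/13835)))) = 1/(-332*(-308 + 229) + (210234/(-37984) + 418790/((-16364/13835)))) = 1/(-332*(-79) + (210234*(-1/37984) + 418790/((-16364*1/13835)))) = 1/(26228 + (-105117/18992 + 418790/(-16364/13835))) = 1/(26228 + (-105117/18992 + 418790*(-13835/16364))) = 1/(26228 + (-105117/18992 - 2896979825/8182)) = 1/(26228 - 27510150451847/77696272) = 1/(-25472332629831/77696272) = -77696272/25472332629831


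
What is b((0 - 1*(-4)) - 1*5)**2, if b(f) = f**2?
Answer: 1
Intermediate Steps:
b((0 - 1*(-4)) - 1*5)**2 = (((0 - 1*(-4)) - 1*5)**2)**2 = (((0 + 4) - 5)**2)**2 = ((4 - 5)**2)**2 = ((-1)**2)**2 = 1**2 = 1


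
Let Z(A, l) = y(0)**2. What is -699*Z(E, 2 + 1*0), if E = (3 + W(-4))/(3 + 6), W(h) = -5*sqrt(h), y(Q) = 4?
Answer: -11184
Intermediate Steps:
E = 1/3 - 10*I/9 (E = (3 - 10*I)/(3 + 6) = (3 - 10*I)/9 = (3 - 10*I)*(1/9) = 1/3 - 10*I/9 ≈ 0.33333 - 1.1111*I)
Z(A, l) = 16 (Z(A, l) = 4**2 = 16)
-699*Z(E, 2 + 1*0) = -699*16 = -11184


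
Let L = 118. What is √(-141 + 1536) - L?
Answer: -118 + 3*√155 ≈ -80.650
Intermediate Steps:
√(-141 + 1536) - L = √(-141 + 1536) - 1*118 = √1395 - 118 = 3*√155 - 118 = -118 + 3*√155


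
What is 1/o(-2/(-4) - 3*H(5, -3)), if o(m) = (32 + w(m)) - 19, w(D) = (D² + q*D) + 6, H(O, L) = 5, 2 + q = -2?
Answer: 4/1149 ≈ 0.0034813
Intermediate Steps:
q = -4 (q = -2 - 2 = -4)
w(D) = 6 + D² - 4*D (w(D) = (D² - 4*D) + 6 = 6 + D² - 4*D)
o(m) = 19 + m² - 4*m (o(m) = (32 + (6 + m² - 4*m)) - 19 = (38 + m² - 4*m) - 19 = 19 + m² - 4*m)
1/o(-2/(-4) - 3*H(5, -3)) = 1/(19 + (-2/(-4) - 3*5)² - 4*(-2/(-4) - 3*5)) = 1/(19 + (-2*(-¼) - 15)² - 4*(-2*(-¼) - 15)) = 1/(19 + (½ - 15)² - 4*(½ - 15)) = 1/(19 + (-29/2)² - 4*(-29/2)) = 1/(19 + 841/4 + 58) = 1/(1149/4) = 4/1149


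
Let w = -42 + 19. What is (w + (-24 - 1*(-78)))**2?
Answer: 961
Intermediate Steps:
w = -23
(w + (-24 - 1*(-78)))**2 = (-23 + (-24 - 1*(-78)))**2 = (-23 + (-24 + 78))**2 = (-23 + 54)**2 = 31**2 = 961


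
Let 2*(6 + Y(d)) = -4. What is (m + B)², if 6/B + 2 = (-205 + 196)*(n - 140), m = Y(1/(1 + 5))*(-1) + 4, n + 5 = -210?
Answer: 1468575684/10195249 ≈ 144.05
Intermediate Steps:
n = -215 (n = -5 - 210 = -215)
Y(d) = -8 (Y(d) = -6 + (½)*(-4) = -6 - 2 = -8)
m = 12 (m = -8*(-1) + 4 = 8 + 4 = 12)
B = 6/3193 (B = 6/(-2 + (-205 + 196)*(-215 - 140)) = 6/(-2 - 9*(-355)) = 6/(-2 + 3195) = 6/3193 ≈ 0.0018791)
(m + B)² = (12 + 6/3193)² = (38322/3193)² = 1468575684/10195249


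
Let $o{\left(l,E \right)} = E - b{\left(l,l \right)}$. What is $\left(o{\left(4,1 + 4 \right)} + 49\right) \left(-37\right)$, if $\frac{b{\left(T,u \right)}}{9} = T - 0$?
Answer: $-666$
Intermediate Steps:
$b{\left(T,u \right)} = 9 T$ ($b{\left(T,u \right)} = 9 \left(T - 0\right) = 9 \left(T + 0\right) = 9 T$)
$o{\left(l,E \right)} = E - 9 l$
$\left(o{\left(4,1 + 4 \right)} + 49\right) \left(-37\right) = \left(\left(\left(1 + 4\right) - 36\right) + 49\right) \left(-37\right) = \left(\left(5 - 36\right) + 49\right) \left(-37\right) = \left(-31 + 49\right) \left(-37\right) = 18 \left(-37\right) = -666$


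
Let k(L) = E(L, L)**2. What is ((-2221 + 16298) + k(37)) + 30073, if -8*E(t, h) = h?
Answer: 2826969/64 ≈ 44171.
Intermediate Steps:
E(t, h) = -h/8
k(L) = L**2/64 (k(L) = (-L/8)**2 = L**2/64)
((-2221 + 16298) + k(37)) + 30073 = ((-2221 + 16298) + (1/64)*37**2) + 30073 = (14077 + (1/64)*1369) + 30073 = (14077 + 1369/64) + 30073 = 902297/64 + 30073 = 2826969/64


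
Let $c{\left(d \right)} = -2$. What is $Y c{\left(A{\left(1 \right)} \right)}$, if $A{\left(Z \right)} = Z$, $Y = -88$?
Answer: $176$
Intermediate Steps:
$Y c{\left(A{\left(1 \right)} \right)} = \left(-88\right) \left(-2\right) = 176$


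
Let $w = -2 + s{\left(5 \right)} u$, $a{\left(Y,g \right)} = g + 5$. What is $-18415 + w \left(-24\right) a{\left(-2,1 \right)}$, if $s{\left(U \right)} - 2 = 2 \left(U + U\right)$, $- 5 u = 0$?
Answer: $-18127$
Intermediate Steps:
$u = 0$ ($u = \left(- \frac{1}{5}\right) 0 = 0$)
$s{\left(U \right)} = 2 + 4 U$ ($s{\left(U \right)} = 2 + 2 \left(U + U\right) = 2 + 2 \cdot 2 U = 2 + 4 U$)
$a{\left(Y,g \right)} = 5 + g$
$w = -2$ ($w = -2 + \left(2 + 4 \cdot 5\right) 0 = -2 + \left(2 + 20\right) 0 = -2 + 22 \cdot 0 = -2 + 0 = -2$)
$-18415 + w \left(-24\right) a{\left(-2,1 \right)} = -18415 + \left(-2\right) \left(-24\right) \left(5 + 1\right) = -18415 + 48 \cdot 6 = -18415 + 288 = -18127$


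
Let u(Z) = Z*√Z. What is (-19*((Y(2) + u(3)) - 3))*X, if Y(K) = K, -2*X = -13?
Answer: 247/2 - 741*√3/2 ≈ -518.22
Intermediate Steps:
X = 13/2 (X = -½*(-13) = 13/2 ≈ 6.5000)
u(Z) = Z^(3/2)
(-19*((Y(2) + u(3)) - 3))*X = -19*((2 + 3^(3/2)) - 3)*(13/2) = -19*((2 + 3*√3) - 3)*(13/2) = -19*(-1 + 3*√3)*(13/2) = (19 - 57*√3)*(13/2) = 247/2 - 741*√3/2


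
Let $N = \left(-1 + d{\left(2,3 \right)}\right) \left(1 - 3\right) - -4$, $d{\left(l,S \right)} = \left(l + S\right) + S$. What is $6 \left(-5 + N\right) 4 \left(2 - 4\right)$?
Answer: $720$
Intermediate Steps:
$d{\left(l,S \right)} = l + 2 S$ ($d{\left(l,S \right)} = \left(S + l\right) + S = l + 2 S$)
$N = -10$ ($N = \left(-1 + \left(2 + 2 \cdot 3\right)\right) \left(1 - 3\right) - -4 = \left(-1 + \left(2 + 6\right)\right) \left(-2\right) + 4 = \left(-1 + 8\right) \left(-2\right) + 4 = 7 \left(-2\right) + 4 = -14 + 4 = -10$)
$6 \left(-5 + N\right) 4 \left(2 - 4\right) = 6 \left(-5 - 10\right) 4 \left(2 - 4\right) = 6 \left(-15\right) 4 \left(-2\right) = \left(-90\right) \left(-8\right) = 720$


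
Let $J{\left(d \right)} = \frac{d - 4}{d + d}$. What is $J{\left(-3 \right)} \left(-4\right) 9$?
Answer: $-42$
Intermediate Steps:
$J{\left(d \right)} = \frac{-4 + d}{2 d}$
$J{\left(-3 \right)} \left(-4\right) 9 = \frac{-4 - 3}{2 \left(-3\right)} \left(-4\right) 9 = \frac{1}{2} \left(- \frac{1}{3}\right) \left(-7\right) \left(-4\right) 9 = \frac{7}{6} \left(-4\right) 9 = \left(- \frac{14}{3}\right) 9 = -42$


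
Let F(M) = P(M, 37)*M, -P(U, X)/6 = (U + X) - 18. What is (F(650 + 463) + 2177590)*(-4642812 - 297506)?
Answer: 26588327086108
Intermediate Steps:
P(U, X) = 108 - 6*U - 6*X (P(U, X) = -6*((U + X) - 18) = -6*(-18 + U + X) = 108 - 6*U - 6*X)
F(M) = M*(-114 - 6*M) (F(M) = (108 - 6*M - 6*37)*M = (108 - 6*M - 222)*M = (-114 - 6*M)*M = M*(-114 - 6*M))
(F(650 + 463) + 2177590)*(-4642812 - 297506) = (-6*(650 + 463)*(19 + (650 + 463)) + 2177590)*(-4642812 - 297506) = (-6*1113*(19 + 1113) + 2177590)*(-4940318) = (-6*1113*1132 + 2177590)*(-4940318) = (-7559496 + 2177590)*(-4940318) = -5381906*(-4940318) = 26588327086108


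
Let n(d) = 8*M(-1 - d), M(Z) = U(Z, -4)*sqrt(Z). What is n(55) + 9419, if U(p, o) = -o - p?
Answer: 9419 + 960*I*sqrt(14) ≈ 9419.0 + 3592.0*I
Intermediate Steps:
M(Z) = sqrt(Z)*(4 - Z) (M(Z) = (-1*(-4) - Z)*sqrt(Z) = (4 - Z)*sqrt(Z) = sqrt(Z)*(4 - Z))
n(d) = 8*sqrt(-1 - d)*(5 + d) (n(d) = 8*(sqrt(-1 - d)*(4 - (-1 - d))) = 8*(sqrt(-1 - d)*(4 + (1 + d))) = 8*(sqrt(-1 - d)*(5 + d)) = 8*sqrt(-1 - d)*(5 + d))
n(55) + 9419 = 8*sqrt(-1 - 1*55)*(5 + 55) + 9419 = 8*sqrt(-1 - 55)*60 + 9419 = 8*sqrt(-56)*60 + 9419 = 8*(2*I*sqrt(14))*60 + 9419 = 960*I*sqrt(14) + 9419 = 9419 + 960*I*sqrt(14)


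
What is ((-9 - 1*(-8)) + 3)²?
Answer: 4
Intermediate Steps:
((-9 - 1*(-8)) + 3)² = ((-9 + 8) + 3)² = (-1 + 3)² = 2² = 4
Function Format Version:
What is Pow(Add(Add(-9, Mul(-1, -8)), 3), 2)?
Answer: 4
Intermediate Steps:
Pow(Add(Add(-9, Mul(-1, -8)), 3), 2) = Pow(Add(Add(-9, 8), 3), 2) = Pow(Add(-1, 3), 2) = Pow(2, 2) = 4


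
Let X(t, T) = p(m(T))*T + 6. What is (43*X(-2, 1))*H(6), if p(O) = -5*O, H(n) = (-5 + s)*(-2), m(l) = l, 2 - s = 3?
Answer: 516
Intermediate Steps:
s = -1 (s = 2 - 1*3 = 2 - 3 = -1)
H(n) = 12 (H(n) = (-5 - 1)*(-2) = -6*(-2) = 12)
X(t, T) = 6 - 5*T² (X(t, T) = (-5*T)*T + 6 = -5*T² + 6 = 6 - 5*T²)
(43*X(-2, 1))*H(6) = (43*(6 - 5*1²))*12 = (43*(6 - 5*1))*12 = (43*(6 - 5))*12 = (43*1)*12 = 43*12 = 516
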